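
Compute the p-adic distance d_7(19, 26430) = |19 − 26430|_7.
d_7(19, 26430) = 1/2401

Step 1 — x − y = 19 − 26430 = -26411. Step 2 — v_7(-26411) = 4 (factor: -26411 = −(7^4 · 11); the sign does not affect v_p). Step 3 — |x − y|_7 = 7^{-4} = 1/2401.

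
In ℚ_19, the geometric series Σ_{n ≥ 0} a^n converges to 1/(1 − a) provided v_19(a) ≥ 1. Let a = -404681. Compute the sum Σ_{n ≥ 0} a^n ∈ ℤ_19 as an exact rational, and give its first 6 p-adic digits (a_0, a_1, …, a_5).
Σ a^n = 1/(1 − a) = 1/404682;  first 6 digits = (1, 0, 0, 17, 15, 18)

v_19(a) = 3 ≥ 1, so the series converges in ℤ_19 to 1/(1 − a) = 1/(1 − (-404681)) = 1/404682. Expand this rational in ℤ_19: compute digits iteratively via d_i = x_i mod 19, x_{i+1} = (x_i − d_i)/19. The first 6 digits are (1, 0, 0, 17, 15, 18).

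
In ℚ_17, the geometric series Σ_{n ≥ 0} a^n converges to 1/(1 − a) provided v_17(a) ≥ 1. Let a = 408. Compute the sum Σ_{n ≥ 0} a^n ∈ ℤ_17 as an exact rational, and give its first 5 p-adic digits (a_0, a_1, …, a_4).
Σ a^n = 1/(1 − a) = -1/407;  first 5 digits = (1, 7, 16, 2, 3)

v_17(a) = 1 ≥ 1, so the series converges in ℤ_17 to 1/(1 − a) = 1/(1 − 408) = -1/407. Expand this rational in ℤ_17: compute digits iteratively via d_i = x_i mod 17, x_{i+1} = (x_i − d_i)/17. The first 5 digits are (1, 7, 16, 2, 3).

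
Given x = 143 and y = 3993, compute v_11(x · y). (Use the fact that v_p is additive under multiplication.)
v_11(570999) = 4

v_p(x) = 1 (factor: 143 = 11^1 · 13); v_p(y) = 3 (factor: 3993 = 11^3 · 3). Additivity: v_p(xy) = v_p(x) + v_p(y) = 1 + 3 = 4. (Direct check: xy = 570999 = 11^4 · (39).)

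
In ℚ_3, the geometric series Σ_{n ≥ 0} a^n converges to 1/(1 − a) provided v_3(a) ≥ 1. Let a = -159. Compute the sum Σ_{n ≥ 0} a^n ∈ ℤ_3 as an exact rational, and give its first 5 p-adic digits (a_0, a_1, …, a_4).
Σ a^n = 1/(1 − a) = 1/160;  first 5 digits = (1, 1, 1, 1, 2)

v_3(a) = 1 ≥ 1, so the series converges in ℤ_3 to 1/(1 − a) = 1/(1 − (-159)) = 1/160. Expand this rational in ℤ_3: compute digits iteratively via d_i = x_i mod 3, x_{i+1} = (x_i − d_i)/3. The first 5 digits are (1, 1, 1, 1, 2).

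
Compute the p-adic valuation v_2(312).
v_2(312) = 3

v_2(n) is the largest exponent k such that 2^k divides n. Factor out: 312 = 2^3 · 39. (Sign doesn't affect v_p.) So v_2(312) = 3.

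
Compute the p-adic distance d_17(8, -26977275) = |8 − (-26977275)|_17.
d_17(8, -26977275) = 1/1419857

Step 1 — x − y = 8 − (-26977275) = 26977283. Step 2 — v_17(26977283) = 5 (factor: 26977283 = (17^5 · 19); the sign does not affect v_p). Step 3 — |x − y|_17 = 17^{-5} = 1/1419857.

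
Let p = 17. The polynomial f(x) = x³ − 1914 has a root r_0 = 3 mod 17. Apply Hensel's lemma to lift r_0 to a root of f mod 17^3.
r_2 = 972 (mod 4913)

Hensel: r_{i+1} = r_i − f(r_i)/f′(r_i) mod 17^{i+2}, where f′(x) = 3x². Iterate:
  r_0 = 3 (mod 17)
  r_1 = 105 (mod 289)
  r_2 = 972 (mod 4913)
Final: r = 972 with f(r) ≡ 0 mod 17^3.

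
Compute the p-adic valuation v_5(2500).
v_5(2500) = 4

v_5(n) is the largest exponent k such that 5^k divides n. Factor out: 2500 = 5^4 · 4. (Sign doesn't affect v_p.) So v_5(2500) = 4.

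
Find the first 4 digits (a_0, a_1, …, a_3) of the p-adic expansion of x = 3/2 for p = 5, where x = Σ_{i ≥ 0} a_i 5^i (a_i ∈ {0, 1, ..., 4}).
(a_0, …, a_3) = (4, 2, 2, 2)

v_5(3/2) = 0 (numerator and denominator both coprime to 5), so x ∈ ℤ_5^×. Compute digits iteratively via a_i = x_i mod 5, x_{i+1} = (x_i − a_i)/5, with x_0 = x:
  x_0 = 3/2;  a_0 = 4;  x_1 = (x_0 − 4)/5 = -1/2
  x_1 = -1/2;  a_1 = 2;  x_2 = (x_1 − 2)/5 = -1/2
  x_2 = -1/2;  a_2 = 2;  x_3 = (x_2 − 2)/5 = -1/2
  x_3 = -1/2;  a_3 = 2;  x_4 = (x_3 − 2)/5 = -1/2
Digits: (4, 2, 2, 2).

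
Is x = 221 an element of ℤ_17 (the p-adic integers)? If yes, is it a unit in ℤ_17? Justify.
x ∈ ℤ_17 but not a unit; v_17(x) = 1 > 0

ℤ_17 = {x ∈ ℚ_17 : v_17(x) ≥ 0} and ℤ_17^× = {x ∈ ℤ_17 : v_17(x) = 0}. Here v_17(221) = v_17(num) − v_17(den) = 1; compare against these criteria.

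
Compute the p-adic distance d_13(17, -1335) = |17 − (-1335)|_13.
d_13(17, -1335) = 1/169

Step 1 — x − y = 17 − (-1335) = 1352. Step 2 — v_13(1352) = 2 (factor: 1352 = (13^2 · 8); the sign does not affect v_p). Step 3 — |x − y|_13 = 13^{-2} = 1/169.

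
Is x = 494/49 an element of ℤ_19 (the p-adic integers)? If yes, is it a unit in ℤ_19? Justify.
x ∈ ℤ_19 but not a unit; v_19(x) = 1 > 0

ℤ_19 = {x ∈ ℚ_19 : v_19(x) ≥ 0} and ℤ_19^× = {x ∈ ℤ_19 : v_19(x) = 0}. Here v_19(494/49) = v_19(num) − v_19(den) = 1; compare against these criteria.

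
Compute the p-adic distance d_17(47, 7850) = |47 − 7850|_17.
d_17(47, 7850) = 1/289

Step 1 — x − y = 47 − 7850 = -7803. Step 2 — v_17(-7803) = 2 (factor: -7803 = −(17^2 · 27); the sign does not affect v_p). Step 3 — |x − y|_17 = 17^{-2} = 1/289.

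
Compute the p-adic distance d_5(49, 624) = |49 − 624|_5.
d_5(49, 624) = 1/25

Step 1 — x − y = 49 − 624 = -575. Step 2 — v_5(-575) = 2 (factor: -575 = −(5^2 · 23); the sign does not affect v_p). Step 3 — |x − y|_5 = 5^{-2} = 1/25.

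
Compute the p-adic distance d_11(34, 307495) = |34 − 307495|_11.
d_11(34, 307495) = 1/14641

Step 1 — x − y = 34 − 307495 = -307461. Step 2 — v_11(-307461) = 4 (factor: -307461 = −(11^4 · 21); the sign does not affect v_p). Step 3 — |x − y|_11 = 11^{-4} = 1/14641.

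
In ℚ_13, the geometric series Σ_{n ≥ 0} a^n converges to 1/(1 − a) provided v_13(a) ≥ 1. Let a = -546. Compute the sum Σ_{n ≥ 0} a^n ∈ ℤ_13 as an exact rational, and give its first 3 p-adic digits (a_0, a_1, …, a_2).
Σ a^n = 1/(1 − a) = 1/547;  first 3 digits = (1, 10, 5)

v_13(a) = 1 ≥ 1, so the series converges in ℤ_13 to 1/(1 − a) = 1/(1 − (-546)) = 1/547. Expand this rational in ℤ_13: compute digits iteratively via d_i = x_i mod 13, x_{i+1} = (x_i − d_i)/13. The first 3 digits are (1, 10, 5).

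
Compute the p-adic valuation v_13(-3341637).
v_13(-3341637) = 5

v_13(n) is the largest exponent k such that 13^k divides n. Factor out: -3341637 = -13^5 · 9. (Sign doesn't affect v_p.) So v_13(-3341637) = 5.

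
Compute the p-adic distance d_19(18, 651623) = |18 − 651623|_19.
d_19(18, 651623) = 1/130321

Step 1 — x − y = 18 − 651623 = -651605. Step 2 — v_19(-651605) = 4 (factor: -651605 = −(19^4 · 5); the sign does not affect v_p). Step 3 — |x − y|_19 = 19^{-4} = 1/130321.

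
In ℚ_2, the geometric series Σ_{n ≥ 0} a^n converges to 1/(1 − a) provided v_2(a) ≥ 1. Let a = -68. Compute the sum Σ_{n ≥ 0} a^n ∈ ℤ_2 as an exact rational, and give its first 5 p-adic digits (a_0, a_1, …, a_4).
Σ a^n = 1/(1 − a) = 1/69;  first 5 digits = (1, 0, 1, 1, 0)

v_2(a) = 2 ≥ 1, so the series converges in ℤ_2 to 1/(1 − a) = 1/(1 − (-68)) = 1/69. Expand this rational in ℤ_2: compute digits iteratively via d_i = x_i mod 2, x_{i+1} = (x_i − d_i)/2. The first 5 digits are (1, 0, 1, 1, 0).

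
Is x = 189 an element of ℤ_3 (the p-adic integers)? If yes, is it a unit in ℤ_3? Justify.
x ∈ ℤ_3 but not a unit; v_3(x) = 3 > 0

ℤ_3 = {x ∈ ℚ_3 : v_3(x) ≥ 0} and ℤ_3^× = {x ∈ ℤ_3 : v_3(x) = 0}. Here v_3(189) = v_3(num) − v_3(den) = 3; compare against these criteria.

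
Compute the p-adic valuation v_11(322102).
v_11(322102) = 5

v_11(n) is the largest exponent k such that 11^k divides n. Factor out: 322102 = 11^5 · 2. (Sign doesn't affect v_p.) So v_11(322102) = 5.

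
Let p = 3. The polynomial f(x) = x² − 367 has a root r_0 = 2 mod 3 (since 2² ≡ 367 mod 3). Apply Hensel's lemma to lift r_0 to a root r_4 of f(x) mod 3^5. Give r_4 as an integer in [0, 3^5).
r_4 = 104 (mod 243)

Hensel's recurrence: r_{i+1} = r_i − f(r_i)·(f′(r_i))^{-1} mod 3^{i+2}, with f′(x) = 2x. Iterate:
  r_0 = 2 (mod 3)
  r_1 = 5 (mod 9)
  r_2 = 23 (mod 27)
  r_3 = 23 (mod 81)
  r_4 = 104 (mod 243)
Final: r_4 = 104, and one checks f(r_4) ≡ 0 mod 3^5.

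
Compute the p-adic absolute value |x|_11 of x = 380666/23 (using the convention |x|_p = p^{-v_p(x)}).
|380666/23|_11 = 1/14641

Step 1 — compute v_11(x) by factoring powers of 11 out of the numerator and denominator: v_11(380666/23) = 4. Step 2 — apply |x|_p = p^{-v_p(x)} = 11^{-4} = 1/14641.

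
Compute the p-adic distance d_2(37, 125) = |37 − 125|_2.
d_2(37, 125) = 1/8

Step 1 — x − y = 37 − 125 = -88. Step 2 — v_2(-88) = 3 (factor: -88 = −(2^3 · 11); the sign does not affect v_p). Step 3 — |x − y|_2 = 2^{-3} = 1/8.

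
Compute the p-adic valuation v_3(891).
v_3(891) = 4

v_3(n) is the largest exponent k such that 3^k divides n. Factor out: 891 = 3^4 · 11. (Sign doesn't affect v_p.) So v_3(891) = 4.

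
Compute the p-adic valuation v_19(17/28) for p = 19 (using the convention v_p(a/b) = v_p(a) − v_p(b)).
v_19(17/28) = 0

Factor powers of 19 from the numerator and denominator of the reduced fraction: 17 = 19^0 · 17 and 28 = 19^0 · 28. Apply v_p(a/b) = v_p(a) − v_p(b): v_19(17/28) = 0 − 0 = 0.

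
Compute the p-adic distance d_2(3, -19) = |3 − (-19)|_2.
d_2(3, -19) = 1/2

Step 1 — x − y = 3 − (-19) = 22. Step 2 — v_2(22) = 1 (factor: 22 = (2^1 · 11); the sign does not affect v_p). Step 3 — |x − y|_2 = 2^{-1} = 1/2.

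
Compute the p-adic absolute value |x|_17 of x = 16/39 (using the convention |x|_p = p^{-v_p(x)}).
|16/39|_17 = 1

Step 1 — compute v_17(x) by factoring powers of 17 out of the numerator and denominator: v_17(16/39) = 0. Step 2 — apply |x|_p = p^{-v_p(x)} = 17^{0} = 1.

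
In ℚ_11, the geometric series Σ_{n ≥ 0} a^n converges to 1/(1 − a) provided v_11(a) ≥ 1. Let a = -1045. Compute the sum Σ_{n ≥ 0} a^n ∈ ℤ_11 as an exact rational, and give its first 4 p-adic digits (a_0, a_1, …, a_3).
Σ a^n = 1/(1 − a) = 1/1046;  first 4 digits = (1, 4, 7, 3)

v_11(a) = 1 ≥ 1, so the series converges in ℤ_11 to 1/(1 − a) = 1/(1 − (-1045)) = 1/1046. Expand this rational in ℤ_11: compute digits iteratively via d_i = x_i mod 11, x_{i+1} = (x_i − d_i)/11. The first 4 digits are (1, 4, 7, 3).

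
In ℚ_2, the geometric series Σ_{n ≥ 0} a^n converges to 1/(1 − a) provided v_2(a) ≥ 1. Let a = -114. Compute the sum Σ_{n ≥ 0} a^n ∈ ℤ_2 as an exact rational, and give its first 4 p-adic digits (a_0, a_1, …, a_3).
Σ a^n = 1/(1 − a) = 1/115;  first 4 digits = (1, 1, 0, 1)

v_2(a) = 1 ≥ 1, so the series converges in ℤ_2 to 1/(1 − a) = 1/(1 − (-114)) = 1/115. Expand this rational in ℤ_2: compute digits iteratively via d_i = x_i mod 2, x_{i+1} = (x_i − d_i)/2. The first 4 digits are (1, 1, 0, 1).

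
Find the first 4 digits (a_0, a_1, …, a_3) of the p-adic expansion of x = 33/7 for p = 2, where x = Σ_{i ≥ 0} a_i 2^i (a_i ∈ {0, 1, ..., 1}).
(a_0, …, a_3) = (1, 1, 1, 0)

v_2(33/7) = 0 (numerator and denominator both coprime to 2), so x ∈ ℤ_2^×. Compute digits iteratively via a_i = x_i mod 2, x_{i+1} = (x_i − a_i)/2, with x_0 = x:
  x_0 = 33/7;  a_0 = 1;  x_1 = (x_0 − 1)/2 = 13/7
  x_1 = 13/7;  a_1 = 1;  x_2 = (x_1 − 1)/2 = 3/7
  x_2 = 3/7;  a_2 = 1;  x_3 = (x_2 − 1)/2 = -2/7
  x_3 = -2/7;  a_3 = 0;  x_4 = (x_3 − 0)/2 = -1/7
Digits: (1, 1, 1, 0).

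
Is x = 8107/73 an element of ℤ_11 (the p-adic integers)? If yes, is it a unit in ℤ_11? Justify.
x ∈ ℤ_11 but not a unit; v_11(x) = 2 > 0

ℤ_11 = {x ∈ ℚ_11 : v_11(x) ≥ 0} and ℤ_11^× = {x ∈ ℤ_11 : v_11(x) = 0}. Here v_11(8107/73) = v_11(num) − v_11(den) = 2; compare against these criteria.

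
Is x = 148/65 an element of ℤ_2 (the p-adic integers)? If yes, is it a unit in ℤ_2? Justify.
x ∈ ℤ_2 but not a unit; v_2(x) = 2 > 0

ℤ_2 = {x ∈ ℚ_2 : v_2(x) ≥ 0} and ℤ_2^× = {x ∈ ℤ_2 : v_2(x) = 0}. Here v_2(148/65) = v_2(num) − v_2(den) = 2; compare against these criteria.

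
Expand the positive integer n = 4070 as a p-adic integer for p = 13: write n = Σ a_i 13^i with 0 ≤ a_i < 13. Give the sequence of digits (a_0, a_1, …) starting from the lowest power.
(a_0, a_1, …) = (1, 1, 11, 1)

Repeated division by 13 gives the digits low-to-high: 4070 = 1 + 1·13^1 + 11·13^2 + 1·13^3. Digit sequence: (1, 1, 11, 1).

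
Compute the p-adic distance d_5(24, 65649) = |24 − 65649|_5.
d_5(24, 65649) = 1/3125

Step 1 — x − y = 24 − 65649 = -65625. Step 2 — v_5(-65625) = 5 (factor: -65625 = −(5^5 · 21); the sign does not affect v_p). Step 3 — |x − y|_5 = 5^{-5} = 1/3125.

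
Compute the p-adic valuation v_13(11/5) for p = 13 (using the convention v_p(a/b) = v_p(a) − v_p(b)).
v_13(11/5) = 0

Factor powers of 13 from the numerator and denominator of the reduced fraction: 11 = 13^0 · 11 and 5 = 13^0 · 5. Apply v_p(a/b) = v_p(a) − v_p(b): v_13(11/5) = 0 − 0 = 0.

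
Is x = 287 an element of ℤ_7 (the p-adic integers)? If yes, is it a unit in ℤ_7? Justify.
x ∈ ℤ_7 but not a unit; v_7(x) = 1 > 0

ℤ_7 = {x ∈ ℚ_7 : v_7(x) ≥ 0} and ℤ_7^× = {x ∈ ℤ_7 : v_7(x) = 0}. Here v_7(287) = v_7(num) − v_7(den) = 1; compare against these criteria.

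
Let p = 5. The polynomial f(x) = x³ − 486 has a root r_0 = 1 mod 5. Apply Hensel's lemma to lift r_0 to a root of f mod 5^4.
r_3 = 346 (mod 625)

Hensel: r_{i+1} = r_i − f(r_i)/f′(r_i) mod 5^{i+2}, where f′(x) = 3x². Iterate:
  r_0 = 1 (mod 5)
  r_1 = 21 (mod 25)
  r_2 = 96 (mod 125)
  r_3 = 346 (mod 625)
Final: r = 346 with f(r) ≡ 0 mod 5^4.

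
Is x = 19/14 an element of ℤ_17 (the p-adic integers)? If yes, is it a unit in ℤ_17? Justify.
x ∈ ℤ_17^× (unit); v_17(x) = 0

ℤ_17 = {x ∈ ℚ_17 : v_17(x) ≥ 0} and ℤ_17^× = {x ∈ ℤ_17 : v_17(x) = 0}. Here v_17(19/14) = v_17(num) − v_17(den) = 0; compare against these criteria.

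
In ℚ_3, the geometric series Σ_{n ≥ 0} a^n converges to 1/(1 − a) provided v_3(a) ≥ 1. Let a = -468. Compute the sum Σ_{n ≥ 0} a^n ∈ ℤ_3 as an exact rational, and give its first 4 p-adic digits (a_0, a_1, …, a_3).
Σ a^n = 1/(1 − a) = 1/469;  first 4 digits = (1, 0, 2, 0)

v_3(a) = 2 ≥ 1, so the series converges in ℤ_3 to 1/(1 − a) = 1/(1 − (-468)) = 1/469. Expand this rational in ℤ_3: compute digits iteratively via d_i = x_i mod 3, x_{i+1} = (x_i − d_i)/3. The first 4 digits are (1, 0, 2, 0).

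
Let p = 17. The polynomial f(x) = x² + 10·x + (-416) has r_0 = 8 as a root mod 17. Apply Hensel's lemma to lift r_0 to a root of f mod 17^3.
r_2 = 4887 (mod 4913)

Hensel: r_{i+1} = r_i − f(r_i)·(f′(r_i))^{-1} mod 17^{i+2}, f′(x) = 2x + 10. Iterate:
  r_0 = 8 (mod 17)
  r_1 = 263 (mod 289)
  r_2 = 4887 (mod 4913)
Final: r = 4887 satisfies f(r) ≡ 0 mod 17^3.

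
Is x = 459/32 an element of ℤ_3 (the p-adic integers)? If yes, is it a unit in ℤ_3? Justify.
x ∈ ℤ_3 but not a unit; v_3(x) = 3 > 0

ℤ_3 = {x ∈ ℚ_3 : v_3(x) ≥ 0} and ℤ_3^× = {x ∈ ℤ_3 : v_3(x) = 0}. Here v_3(459/32) = v_3(num) − v_3(den) = 3; compare against these criteria.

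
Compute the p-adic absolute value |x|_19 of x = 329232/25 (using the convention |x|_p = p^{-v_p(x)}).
|329232/25|_19 = 1/6859

Step 1 — compute v_19(x) by factoring powers of 19 out of the numerator and denominator: v_19(329232/25) = 3. Step 2 — apply |x|_p = p^{-v_p(x)} = 19^{-3} = 1/6859.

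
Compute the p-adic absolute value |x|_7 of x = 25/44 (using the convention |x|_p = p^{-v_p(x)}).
|25/44|_7 = 1

Step 1 — compute v_7(x) by factoring powers of 7 out of the numerator and denominator: v_7(25/44) = 0. Step 2 — apply |x|_p = p^{-v_p(x)} = 7^{0} = 1.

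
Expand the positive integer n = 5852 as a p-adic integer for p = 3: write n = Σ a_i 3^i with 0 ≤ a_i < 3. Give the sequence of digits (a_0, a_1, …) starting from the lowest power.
(a_0, a_1, …) = (2, 0, 2, 0, 0, 0, 2, 2)

Repeated division by 3 gives the digits low-to-high: 5852 = 2 + 2·3^2 + 2·3^6 + 2·3^7. Digit sequence: (2, 0, 2, 0, 0, 0, 2, 2).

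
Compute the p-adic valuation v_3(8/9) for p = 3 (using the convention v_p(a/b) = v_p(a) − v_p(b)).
v_3(8/9) = -2

Factor powers of 3 from the numerator and denominator of the reduced fraction: 8 = 3^0 · 8 and 9 = 3^2 · 1. Apply v_p(a/b) = v_p(a) − v_p(b): v_3(8/9) = 0 − 2 = -2.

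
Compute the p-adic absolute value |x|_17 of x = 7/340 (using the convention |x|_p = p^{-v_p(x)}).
|7/340|_17 = 17

Step 1 — compute v_17(x) by factoring powers of 17 out of the numerator and denominator: v_17(7/340) = -1. Step 2 — apply |x|_p = p^{-v_p(x)} = 17^{1} = 17.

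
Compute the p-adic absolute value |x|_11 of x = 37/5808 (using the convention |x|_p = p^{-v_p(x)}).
|37/5808|_11 = 121

Step 1 — compute v_11(x) by factoring powers of 11 out of the numerator and denominator: v_11(37/5808) = -2. Step 2 — apply |x|_p = p^{-v_p(x)} = 11^{2} = 121.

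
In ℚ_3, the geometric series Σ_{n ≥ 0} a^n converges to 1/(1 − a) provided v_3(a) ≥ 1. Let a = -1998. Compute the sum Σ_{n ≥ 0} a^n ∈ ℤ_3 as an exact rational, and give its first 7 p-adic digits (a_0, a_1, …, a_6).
Σ a^n = 1/(1 − a) = 1/1999;  first 7 digits = (1, 0, 0, 1, 2, 0, 1)

v_3(a) = 3 ≥ 1, so the series converges in ℤ_3 to 1/(1 − a) = 1/(1 − (-1998)) = 1/1999. Expand this rational in ℤ_3: compute digits iteratively via d_i = x_i mod 3, x_{i+1} = (x_i − d_i)/3. The first 7 digits are (1, 0, 0, 1, 2, 0, 1).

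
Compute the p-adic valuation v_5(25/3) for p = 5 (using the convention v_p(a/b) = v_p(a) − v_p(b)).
v_5(25/3) = 2

Factor powers of 5 from the numerator and denominator of the reduced fraction: 25 = 5^2 · 1 and 3 = 5^0 · 3. Apply v_p(a/b) = v_p(a) − v_p(b): v_5(25/3) = 2 − 0 = 2.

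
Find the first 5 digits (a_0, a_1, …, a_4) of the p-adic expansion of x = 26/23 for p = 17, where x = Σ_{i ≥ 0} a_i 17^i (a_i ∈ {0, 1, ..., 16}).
(a_0, …, a_4) = (10, 15, 5, 10, 9)

v_17(26/23) = 0 (numerator and denominator both coprime to 17), so x ∈ ℤ_17^×. Compute digits iteratively via a_i = x_i mod 17, x_{i+1} = (x_i − a_i)/17, with x_0 = x:
  x_0 = 26/23;  a_0 = 10;  x_1 = (x_0 − 10)/17 = -12/23
  x_1 = -12/23;  a_1 = 15;  x_2 = (x_1 − 15)/17 = -21/23
  x_2 = -21/23;  a_2 = 5;  x_3 = (x_2 − 5)/17 = -8/23
  x_3 = -8/23;  a_3 = 10;  x_4 = (x_3 − 10)/17 = -14/23
  x_4 = -14/23;  a_4 = 9;  x_5 = (x_4 − 9)/17 = -13/23
Digits: (10, 15, 5, 10, 9).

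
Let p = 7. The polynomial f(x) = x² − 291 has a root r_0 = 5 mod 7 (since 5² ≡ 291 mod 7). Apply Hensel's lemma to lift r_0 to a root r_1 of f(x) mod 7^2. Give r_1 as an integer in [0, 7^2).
r_1 = 12 (mod 49)

Hensel's recurrence: r_{i+1} = r_i − f(r_i)·(f′(r_i))^{-1} mod 7^{i+2}, with f′(x) = 2x. Iterate:
  r_0 = 5 (mod 7)
  r_1 = 12 (mod 49)
Final: r_1 = 12, and one checks f(r_1) ≡ 0 mod 7^2.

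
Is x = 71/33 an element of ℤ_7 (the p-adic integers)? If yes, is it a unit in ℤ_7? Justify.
x ∈ ℤ_7^× (unit); v_7(x) = 0

ℤ_7 = {x ∈ ℚ_7 : v_7(x) ≥ 0} and ℤ_7^× = {x ∈ ℤ_7 : v_7(x) = 0}. Here v_7(71/33) = v_7(num) − v_7(den) = 0; compare against these criteria.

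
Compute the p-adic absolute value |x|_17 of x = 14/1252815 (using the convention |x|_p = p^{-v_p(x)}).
|14/1252815|_17 = 83521

Step 1 — compute v_17(x) by factoring powers of 17 out of the numerator and denominator: v_17(14/1252815) = -4. Step 2 — apply |x|_p = p^{-v_p(x)} = 17^{4} = 83521.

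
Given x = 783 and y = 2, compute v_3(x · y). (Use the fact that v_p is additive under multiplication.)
v_3(1566) = 3

v_p(x) = 3 (factor: 783 = 3^3 · 29); v_p(y) = 0 (factor: 2 = 3^0 · 2). Additivity: v_p(xy) = v_p(x) + v_p(y) = 3 + 0 = 3. (Direct check: xy = 1566 = 3^3 · (58).)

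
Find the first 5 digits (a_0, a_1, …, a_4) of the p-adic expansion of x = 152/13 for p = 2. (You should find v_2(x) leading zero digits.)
(a_0, …, a_4) = (0, 0, 0, 1, 1)

v_2(152/13) = 3, so a_0 = ... = a_2 = 0. Factor out: x = 2^3 · u with u = 19/13 a unit in ℤ_2. Expand u iteratively via a_{v+i} = u_i mod 2, u_{i+1} = (u_i − a_{v+i})/2:
  u_0 = 19/13;  a_3 = 1;  u_1 = (u_0 − 1)/2 = 3/13
  u_1 = 3/13;  a_4 = 1;  u_2 = (u_1 − 1)/2 = -5/13
Digits: (0, 0, 0, 1, 1).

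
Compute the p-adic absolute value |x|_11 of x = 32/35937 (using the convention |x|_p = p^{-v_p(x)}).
|32/35937|_11 = 1331

Step 1 — compute v_11(x) by factoring powers of 11 out of the numerator and denominator: v_11(32/35937) = -3. Step 2 — apply |x|_p = p^{-v_p(x)} = 11^{3} = 1331.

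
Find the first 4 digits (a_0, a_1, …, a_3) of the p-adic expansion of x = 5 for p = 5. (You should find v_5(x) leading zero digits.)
(a_0, …, a_3) = (0, 1, 0, 0)

v_5(5) = 1, so a_0 = ... = a_0 = 0. Factor out: x = 5^1 · u with u = 1 a unit in ℤ_5. Expand u iteratively via a_{v+i} = u_i mod 5, u_{i+1} = (u_i − a_{v+i})/5:
  u_0 = 1;  a_1 = 1;  u_1 = (u_0 − 1)/5 = 0
  u_1 = 0;  a_2 = 0;  u_2 = (u_1 − 0)/5 = 0
  u_2 = 0;  a_3 = 0;  u_3 = (u_2 − 0)/5 = 0
Digits: (0, 1, 0, 0).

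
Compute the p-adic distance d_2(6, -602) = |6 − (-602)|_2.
d_2(6, -602) = 1/32

Step 1 — x − y = 6 − (-602) = 608. Step 2 — v_2(608) = 5 (factor: 608 = (2^5 · 19); the sign does not affect v_p). Step 3 — |x − y|_2 = 2^{-5} = 1/32.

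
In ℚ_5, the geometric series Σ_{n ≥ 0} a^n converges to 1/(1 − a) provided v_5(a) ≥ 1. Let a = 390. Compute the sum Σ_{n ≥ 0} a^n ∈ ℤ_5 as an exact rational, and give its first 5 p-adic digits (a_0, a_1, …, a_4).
Σ a^n = 1/(1 − a) = -1/389;  first 5 digits = (1, 3, 4, 1, 0)

v_5(a) = 1 ≥ 1, so the series converges in ℤ_5 to 1/(1 − a) = 1/(1 − 390) = -1/389. Expand this rational in ℤ_5: compute digits iteratively via d_i = x_i mod 5, x_{i+1} = (x_i − d_i)/5. The first 5 digits are (1, 3, 4, 1, 0).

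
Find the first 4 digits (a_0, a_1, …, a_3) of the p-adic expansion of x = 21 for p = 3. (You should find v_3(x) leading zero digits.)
(a_0, …, a_3) = (0, 1, 2, 0)

v_3(21) = 1, so a_0 = ... = a_0 = 0. Factor out: x = 3^1 · u with u = 7 a unit in ℤ_3. Expand u iteratively via a_{v+i} = u_i mod 3, u_{i+1} = (u_i − a_{v+i})/3:
  u_0 = 7;  a_1 = 1;  u_1 = (u_0 − 1)/3 = 2
  u_1 = 2;  a_2 = 2;  u_2 = (u_1 − 2)/3 = 0
  u_2 = 0;  a_3 = 0;  u_3 = (u_2 − 0)/3 = 0
Digits: (0, 1, 2, 0).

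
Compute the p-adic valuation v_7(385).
v_7(385) = 1

v_7(n) is the largest exponent k such that 7^k divides n. Factor out: 385 = 7^1 · 55. (Sign doesn't affect v_p.) So v_7(385) = 1.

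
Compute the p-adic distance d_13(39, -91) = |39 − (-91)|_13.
d_13(39, -91) = 1/13

Step 1 — x − y = 39 − (-91) = 130. Step 2 — v_13(130) = 1 (factor: 130 = (13^1 · 10); the sign does not affect v_p). Step 3 — |x − y|_13 = 13^{-1} = 1/13.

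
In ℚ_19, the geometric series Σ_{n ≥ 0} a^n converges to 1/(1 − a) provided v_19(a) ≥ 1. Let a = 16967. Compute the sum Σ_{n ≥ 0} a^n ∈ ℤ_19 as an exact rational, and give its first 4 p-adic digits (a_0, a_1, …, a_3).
Σ a^n = 1/(1 − a) = -1/16966;  first 4 digits = (1, 0, 9, 2)

v_19(a) = 2 ≥ 1, so the series converges in ℤ_19 to 1/(1 − a) = 1/(1 − 16967) = -1/16966. Expand this rational in ℤ_19: compute digits iteratively via d_i = x_i mod 19, x_{i+1} = (x_i − d_i)/19. The first 4 digits are (1, 0, 9, 2).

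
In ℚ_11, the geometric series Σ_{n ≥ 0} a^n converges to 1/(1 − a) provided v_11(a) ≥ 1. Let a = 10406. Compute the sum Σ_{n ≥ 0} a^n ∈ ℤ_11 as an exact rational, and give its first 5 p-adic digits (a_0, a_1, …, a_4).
Σ a^n = 1/(1 − a) = -1/10405;  first 5 digits = (1, 0, 9, 7, 4)

v_11(a) = 2 ≥ 1, so the series converges in ℤ_11 to 1/(1 − a) = 1/(1 − 10406) = -1/10405. Expand this rational in ℤ_11: compute digits iteratively via d_i = x_i mod 11, x_{i+1} = (x_i − d_i)/11. The first 5 digits are (1, 0, 9, 7, 4).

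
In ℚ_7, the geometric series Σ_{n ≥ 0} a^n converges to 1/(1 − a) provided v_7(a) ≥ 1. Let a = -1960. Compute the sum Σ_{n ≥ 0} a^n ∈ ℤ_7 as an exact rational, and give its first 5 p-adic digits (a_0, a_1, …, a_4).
Σ a^n = 1/(1 − a) = 1/1961;  first 5 digits = (1, 0, 2, 1, 3)

v_7(a) = 2 ≥ 1, so the series converges in ℤ_7 to 1/(1 − a) = 1/(1 − (-1960)) = 1/1961. Expand this rational in ℤ_7: compute digits iteratively via d_i = x_i mod 7, x_{i+1} = (x_i − d_i)/7. The first 5 digits are (1, 0, 2, 1, 3).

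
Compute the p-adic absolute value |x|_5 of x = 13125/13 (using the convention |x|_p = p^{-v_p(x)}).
|13125/13|_5 = 1/625

Step 1 — compute v_5(x) by factoring powers of 5 out of the numerator and denominator: v_5(13125/13) = 4. Step 2 — apply |x|_p = p^{-v_p(x)} = 5^{-4} = 1/625.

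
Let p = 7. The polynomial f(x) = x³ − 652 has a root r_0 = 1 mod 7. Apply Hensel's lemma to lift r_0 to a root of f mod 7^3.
r_2 = 120 (mod 343)

Hensel: r_{i+1} = r_i − f(r_i)/f′(r_i) mod 7^{i+2}, where f′(x) = 3x². Iterate:
  r_0 = 1 (mod 7)
  r_1 = 22 (mod 49)
  r_2 = 120 (mod 343)
Final: r = 120 with f(r) ≡ 0 mod 7^3.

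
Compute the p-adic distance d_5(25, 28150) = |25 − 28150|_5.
d_5(25, 28150) = 1/3125

Step 1 — x − y = 25 − 28150 = -28125. Step 2 — v_5(-28125) = 5 (factor: -28125 = −(5^5 · 9); the sign does not affect v_p). Step 3 — |x − y|_5 = 5^{-5} = 1/3125.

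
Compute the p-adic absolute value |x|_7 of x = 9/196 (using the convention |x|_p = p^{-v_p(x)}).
|9/196|_7 = 49

Step 1 — compute v_7(x) by factoring powers of 7 out of the numerator and denominator: v_7(9/196) = -2. Step 2 — apply |x|_p = p^{-v_p(x)} = 7^{2} = 49.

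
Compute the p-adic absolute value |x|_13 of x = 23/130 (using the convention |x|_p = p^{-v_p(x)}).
|23/130|_13 = 13

Step 1 — compute v_13(x) by factoring powers of 13 out of the numerator and denominator: v_13(23/130) = -1. Step 2 — apply |x|_p = p^{-v_p(x)} = 13^{1} = 13.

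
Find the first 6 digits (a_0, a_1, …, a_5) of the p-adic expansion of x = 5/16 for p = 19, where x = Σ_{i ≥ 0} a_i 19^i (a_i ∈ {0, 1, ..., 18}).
(a_0, …, a_5) = (11, 3, 1, 13, 10, 3)

v_19(5/16) = 0 (numerator and denominator both coprime to 19), so x ∈ ℤ_19^×. Compute digits iteratively via a_i = x_i mod 19, x_{i+1} = (x_i − a_i)/19, with x_0 = x:
  x_0 = 5/16;  a_0 = 11;  x_1 = (x_0 − 11)/19 = -9/16
  x_1 = -9/16;  a_1 = 3;  x_2 = (x_1 − 3)/19 = -3/16
  x_2 = -3/16;  a_2 = 1;  x_3 = (x_2 − 1)/19 = -1/16
  x_3 = -1/16;  a_3 = 13;  x_4 = (x_3 − 13)/19 = -11/16
  x_4 = -11/16;  a_4 = 10;  x_5 = (x_4 − 10)/19 = -9/16
  x_5 = -9/16;  a_5 = 3;  x_6 = (x_5 − 3)/19 = -3/16
Digits: (11, 3, 1, 13, 10, 3).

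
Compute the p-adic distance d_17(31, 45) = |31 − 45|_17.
d_17(31, 45) = 1

Step 1 — x − y = 31 − 45 = -14. Step 2 — v_17(-14) = 0 (factor: -14 = −(17^0 · 14); the sign does not affect v_p). Step 3 — |x − y|_17 = 17^{0} = 1.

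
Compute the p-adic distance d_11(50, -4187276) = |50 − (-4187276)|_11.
d_11(50, -4187276) = 1/161051

Step 1 — x − y = 50 − (-4187276) = 4187326. Step 2 — v_11(4187326) = 5 (factor: 4187326 = (11^5 · 26); the sign does not affect v_p). Step 3 — |x − y|_11 = 11^{-5} = 1/161051.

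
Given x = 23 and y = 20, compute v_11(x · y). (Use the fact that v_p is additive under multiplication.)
v_11(460) = 0

v_p(x) = 0 (factor: 23 = 11^0 · 23); v_p(y) = 0 (factor: 20 = 11^0 · 20). Additivity: v_p(xy) = v_p(x) + v_p(y) = 0 + 0 = 0. (Direct check: xy = 460 = 11^0 · (460).)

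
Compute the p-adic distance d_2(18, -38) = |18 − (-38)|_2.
d_2(18, -38) = 1/8

Step 1 — x − y = 18 − (-38) = 56. Step 2 — v_2(56) = 3 (factor: 56 = (2^3 · 7); the sign does not affect v_p). Step 3 — |x − y|_2 = 2^{-3} = 1/8.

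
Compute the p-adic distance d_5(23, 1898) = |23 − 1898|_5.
d_5(23, 1898) = 1/625

Step 1 — x − y = 23 − 1898 = -1875. Step 2 — v_5(-1875) = 4 (factor: -1875 = −(5^4 · 3); the sign does not affect v_p). Step 3 — |x − y|_5 = 5^{-4} = 1/625.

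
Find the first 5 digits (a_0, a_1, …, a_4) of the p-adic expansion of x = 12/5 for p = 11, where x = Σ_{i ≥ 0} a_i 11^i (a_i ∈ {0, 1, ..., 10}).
(a_0, …, a_4) = (9, 6, 6, 6, 6)

v_11(12/5) = 0 (numerator and denominator both coprime to 11), so x ∈ ℤ_11^×. Compute digits iteratively via a_i = x_i mod 11, x_{i+1} = (x_i − a_i)/11, with x_0 = x:
  x_0 = 12/5;  a_0 = 9;  x_1 = (x_0 − 9)/11 = -3/5
  x_1 = -3/5;  a_1 = 6;  x_2 = (x_1 − 6)/11 = -3/5
  x_2 = -3/5;  a_2 = 6;  x_3 = (x_2 − 6)/11 = -3/5
  x_3 = -3/5;  a_3 = 6;  x_4 = (x_3 − 6)/11 = -3/5
  x_4 = -3/5;  a_4 = 6;  x_5 = (x_4 − 6)/11 = -3/5
Digits: (9, 6, 6, 6, 6).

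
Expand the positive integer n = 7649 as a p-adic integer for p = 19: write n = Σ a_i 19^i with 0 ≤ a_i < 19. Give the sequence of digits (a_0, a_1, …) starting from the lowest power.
(a_0, a_1, …) = (11, 3, 2, 1)

Repeated division by 19 gives the digits low-to-high: 7649 = 11 + 3·19^1 + 2·19^2 + 1·19^3. Digit sequence: (11, 3, 2, 1).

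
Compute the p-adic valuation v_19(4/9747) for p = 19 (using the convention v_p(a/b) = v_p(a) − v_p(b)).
v_19(4/9747) = -2

Factor powers of 19 from the numerator and denominator of the reduced fraction: 4 = 19^0 · 4 and 9747 = 19^2 · 27. Apply v_p(a/b) = v_p(a) − v_p(b): v_19(4/9747) = 0 − 2 = -2.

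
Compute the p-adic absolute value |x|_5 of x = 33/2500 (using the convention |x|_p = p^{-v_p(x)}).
|33/2500|_5 = 625

Step 1 — compute v_5(x) by factoring powers of 5 out of the numerator and denominator: v_5(33/2500) = -4. Step 2 — apply |x|_p = p^{-v_p(x)} = 5^{4} = 625.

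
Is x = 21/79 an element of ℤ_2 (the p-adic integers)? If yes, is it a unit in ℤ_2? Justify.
x ∈ ℤ_2^× (unit); v_2(x) = 0

ℤ_2 = {x ∈ ℚ_2 : v_2(x) ≥ 0} and ℤ_2^× = {x ∈ ℤ_2 : v_2(x) = 0}. Here v_2(21/79) = v_2(num) − v_2(den) = 0; compare against these criteria.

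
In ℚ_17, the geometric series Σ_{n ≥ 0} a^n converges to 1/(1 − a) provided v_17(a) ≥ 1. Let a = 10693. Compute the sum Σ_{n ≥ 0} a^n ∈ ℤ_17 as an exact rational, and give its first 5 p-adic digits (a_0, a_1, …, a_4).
Σ a^n = 1/(1 − a) = -1/10692;  first 5 digits = (1, 0, 3, 2, 9)

v_17(a) = 2 ≥ 1, so the series converges in ℤ_17 to 1/(1 − a) = 1/(1 − 10693) = -1/10692. Expand this rational in ℤ_17: compute digits iteratively via d_i = x_i mod 17, x_{i+1} = (x_i − d_i)/17. The first 5 digits are (1, 0, 3, 2, 9).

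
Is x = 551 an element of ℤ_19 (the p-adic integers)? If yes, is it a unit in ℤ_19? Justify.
x ∈ ℤ_19 but not a unit; v_19(x) = 1 > 0

ℤ_19 = {x ∈ ℚ_19 : v_19(x) ≥ 0} and ℤ_19^× = {x ∈ ℤ_19 : v_19(x) = 0}. Here v_19(551) = v_19(num) − v_19(den) = 1; compare against these criteria.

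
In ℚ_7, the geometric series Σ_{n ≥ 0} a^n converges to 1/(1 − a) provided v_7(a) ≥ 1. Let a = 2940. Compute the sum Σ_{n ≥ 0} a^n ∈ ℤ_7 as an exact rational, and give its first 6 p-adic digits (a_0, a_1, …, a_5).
Σ a^n = 1/(1 − a) = -1/2939;  first 6 digits = (1, 0, 4, 1, 3, 3)

v_7(a) = 2 ≥ 1, so the series converges in ℤ_7 to 1/(1 − a) = 1/(1 − 2940) = -1/2939. Expand this rational in ℤ_7: compute digits iteratively via d_i = x_i mod 7, x_{i+1} = (x_i − d_i)/7. The first 6 digits are (1, 0, 4, 1, 3, 3).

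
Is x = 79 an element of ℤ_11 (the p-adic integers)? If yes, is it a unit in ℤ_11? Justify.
x ∈ ℤ_11^× (unit); v_11(x) = 0

ℤ_11 = {x ∈ ℚ_11 : v_11(x) ≥ 0} and ℤ_11^× = {x ∈ ℤ_11 : v_11(x) = 0}. Here v_11(79) = v_11(num) − v_11(den) = 0; compare against these criteria.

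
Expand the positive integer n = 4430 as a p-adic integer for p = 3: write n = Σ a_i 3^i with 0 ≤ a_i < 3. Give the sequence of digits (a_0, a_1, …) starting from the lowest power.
(a_0, a_1, …) = (2, 0, 0, 2, 0, 0, 0, 2)

Repeated division by 3 gives the digits low-to-high: 4430 = 2 + 2·3^3 + 2·3^7. Digit sequence: (2, 0, 0, 2, 0, 0, 0, 2).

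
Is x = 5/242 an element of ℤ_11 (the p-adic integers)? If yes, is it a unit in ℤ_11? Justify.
x ∉ ℤ_11 (v_11(x) = -2 < 0)

ℤ_11 = {x ∈ ℚ_11 : v_11(x) ≥ 0} and ℤ_11^× = {x ∈ ℤ_11 : v_11(x) = 0}. Here v_11(5/242) = v_11(num) − v_11(den) = -2; compare against these criteria.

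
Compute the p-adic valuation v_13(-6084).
v_13(-6084) = 2

v_13(n) is the largest exponent k such that 13^k divides n. Factor out: -6084 = -13^2 · 36. (Sign doesn't affect v_p.) So v_13(-6084) = 2.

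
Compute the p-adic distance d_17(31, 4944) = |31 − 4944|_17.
d_17(31, 4944) = 1/4913

Step 1 — x − y = 31 − 4944 = -4913. Step 2 — v_17(-4913) = 3 (factor: -4913 = −(17^3 · 1); the sign does not affect v_p). Step 3 — |x − y|_17 = 17^{-3} = 1/4913.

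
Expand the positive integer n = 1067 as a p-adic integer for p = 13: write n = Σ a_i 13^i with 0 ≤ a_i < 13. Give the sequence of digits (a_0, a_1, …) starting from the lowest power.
(a_0, a_1, …) = (1, 4, 6)

Repeated division by 13 gives the digits low-to-high: 1067 = 1 + 4·13^1 + 6·13^2. Digit sequence: (1, 4, 6).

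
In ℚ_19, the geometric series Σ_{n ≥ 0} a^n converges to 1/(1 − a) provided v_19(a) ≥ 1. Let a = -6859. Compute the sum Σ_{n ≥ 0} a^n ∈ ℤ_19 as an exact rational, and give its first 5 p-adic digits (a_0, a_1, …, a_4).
Σ a^n = 1/(1 − a) = 1/6860;  first 5 digits = (1, 0, 0, 18, 18)

v_19(a) = 3 ≥ 1, so the series converges in ℤ_19 to 1/(1 − a) = 1/(1 − (-6859)) = 1/6860. Expand this rational in ℤ_19: compute digits iteratively via d_i = x_i mod 19, x_{i+1} = (x_i − d_i)/19. The first 5 digits are (1, 0, 0, 18, 18).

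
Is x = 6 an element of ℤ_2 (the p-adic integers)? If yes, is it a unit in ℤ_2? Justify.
x ∈ ℤ_2 but not a unit; v_2(x) = 1 > 0

ℤ_2 = {x ∈ ℚ_2 : v_2(x) ≥ 0} and ℤ_2^× = {x ∈ ℤ_2 : v_2(x) = 0}. Here v_2(6) = v_2(num) − v_2(den) = 1; compare against these criteria.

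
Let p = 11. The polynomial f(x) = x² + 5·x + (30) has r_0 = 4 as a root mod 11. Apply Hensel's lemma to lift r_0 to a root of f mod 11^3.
r_2 = 939 (mod 1331)

Hensel: r_{i+1} = r_i − f(r_i)·(f′(r_i))^{-1} mod 11^{i+2}, f′(x) = 2x + 5. Iterate:
  r_0 = 4 (mod 11)
  r_1 = 92 (mod 121)
  r_2 = 939 (mod 1331)
Final: r = 939 satisfies f(r) ≡ 0 mod 11^3.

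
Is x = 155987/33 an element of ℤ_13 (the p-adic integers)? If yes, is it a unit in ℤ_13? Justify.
x ∈ ℤ_13 but not a unit; v_13(x) = 3 > 0

ℤ_13 = {x ∈ ℚ_13 : v_13(x) ≥ 0} and ℤ_13^× = {x ∈ ℤ_13 : v_13(x) = 0}. Here v_13(155987/33) = v_13(num) − v_13(den) = 3; compare against these criteria.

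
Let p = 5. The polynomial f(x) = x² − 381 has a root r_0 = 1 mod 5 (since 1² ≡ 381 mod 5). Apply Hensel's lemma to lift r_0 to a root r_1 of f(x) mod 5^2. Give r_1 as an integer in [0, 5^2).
r_1 = 16 (mod 25)

Hensel's recurrence: r_{i+1} = r_i − f(r_i)·(f′(r_i))^{-1} mod 5^{i+2}, with f′(x) = 2x. Iterate:
  r_0 = 1 (mod 5)
  r_1 = 16 (mod 25)
Final: r_1 = 16, and one checks f(r_1) ≡ 0 mod 5^2.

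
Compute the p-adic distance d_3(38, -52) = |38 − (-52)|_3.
d_3(38, -52) = 1/9

Step 1 — x − y = 38 − (-52) = 90. Step 2 — v_3(90) = 2 (factor: 90 = (3^2 · 10); the sign does not affect v_p). Step 3 — |x − y|_3 = 3^{-2} = 1/9.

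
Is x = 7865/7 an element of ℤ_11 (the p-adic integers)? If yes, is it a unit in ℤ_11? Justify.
x ∈ ℤ_11 but not a unit; v_11(x) = 2 > 0

ℤ_11 = {x ∈ ℚ_11 : v_11(x) ≥ 0} and ℤ_11^× = {x ∈ ℤ_11 : v_11(x) = 0}. Here v_11(7865/7) = v_11(num) − v_11(den) = 2; compare against these criteria.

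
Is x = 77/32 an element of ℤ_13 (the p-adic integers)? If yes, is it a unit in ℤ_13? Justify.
x ∈ ℤ_13^× (unit); v_13(x) = 0

ℤ_13 = {x ∈ ℚ_13 : v_13(x) ≥ 0} and ℤ_13^× = {x ∈ ℤ_13 : v_13(x) = 0}. Here v_13(77/32) = v_13(num) − v_13(den) = 0; compare against these criteria.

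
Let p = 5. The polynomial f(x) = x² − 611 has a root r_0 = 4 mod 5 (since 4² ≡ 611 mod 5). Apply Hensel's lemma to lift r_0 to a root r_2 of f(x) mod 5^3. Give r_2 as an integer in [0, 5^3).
r_2 = 19 (mod 125)

Hensel's recurrence: r_{i+1} = r_i − f(r_i)·(f′(r_i))^{-1} mod 5^{i+2}, with f′(x) = 2x. Iterate:
  r_0 = 4 (mod 5)
  r_1 = 19 (mod 25)
  r_2 = 19 (mod 125)
Final: r_2 = 19, and one checks f(r_2) ≡ 0 mod 5^3.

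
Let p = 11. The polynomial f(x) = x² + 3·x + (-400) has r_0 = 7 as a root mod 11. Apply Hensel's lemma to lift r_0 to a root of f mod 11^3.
r_2 = 788 (mod 1331)

Hensel: r_{i+1} = r_i − f(r_i)·(f′(r_i))^{-1} mod 11^{i+2}, f′(x) = 2x + 3. Iterate:
  r_0 = 7 (mod 11)
  r_1 = 62 (mod 121)
  r_2 = 788 (mod 1331)
Final: r = 788 satisfies f(r) ≡ 0 mod 11^3.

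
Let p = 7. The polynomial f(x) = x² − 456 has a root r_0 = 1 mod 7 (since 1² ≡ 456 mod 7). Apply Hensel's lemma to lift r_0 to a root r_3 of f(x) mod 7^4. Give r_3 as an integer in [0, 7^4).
r_3 = 1233 (mod 2401)

Hensel's recurrence: r_{i+1} = r_i − f(r_i)·(f′(r_i))^{-1} mod 7^{i+2}, with f′(x) = 2x. Iterate:
  r_0 = 1 (mod 7)
  r_1 = 8 (mod 49)
  r_2 = 204 (mod 343)
  r_3 = 1233 (mod 2401)
Final: r_3 = 1233, and one checks f(r_3) ≡ 0 mod 7^4.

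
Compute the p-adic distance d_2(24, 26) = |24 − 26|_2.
d_2(24, 26) = 1/2

Step 1 — x − y = 24 − 26 = -2. Step 2 — v_2(-2) = 1 (factor: -2 = −(2^1 · 1); the sign does not affect v_p). Step 3 — |x − y|_2 = 2^{-1} = 1/2.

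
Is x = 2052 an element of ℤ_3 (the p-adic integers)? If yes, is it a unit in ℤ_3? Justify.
x ∈ ℤ_3 but not a unit; v_3(x) = 3 > 0

ℤ_3 = {x ∈ ℚ_3 : v_3(x) ≥ 0} and ℤ_3^× = {x ∈ ℤ_3 : v_3(x) = 0}. Here v_3(2052) = v_3(num) − v_3(den) = 3; compare against these criteria.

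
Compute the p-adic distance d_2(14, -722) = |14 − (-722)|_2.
d_2(14, -722) = 1/32

Step 1 — x − y = 14 − (-722) = 736. Step 2 — v_2(736) = 5 (factor: 736 = (2^5 · 23); the sign does not affect v_p). Step 3 — |x − y|_2 = 2^{-5} = 1/32.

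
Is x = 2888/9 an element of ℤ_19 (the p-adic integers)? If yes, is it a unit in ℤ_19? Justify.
x ∈ ℤ_19 but not a unit; v_19(x) = 2 > 0

ℤ_19 = {x ∈ ℚ_19 : v_19(x) ≥ 0} and ℤ_19^× = {x ∈ ℤ_19 : v_19(x) = 0}. Here v_19(2888/9) = v_19(num) − v_19(den) = 2; compare against these criteria.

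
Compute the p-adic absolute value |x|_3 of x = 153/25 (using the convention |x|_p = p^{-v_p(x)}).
|153/25|_3 = 1/9

Step 1 — compute v_3(x) by factoring powers of 3 out of the numerator and denominator: v_3(153/25) = 2. Step 2 — apply |x|_p = p^{-v_p(x)} = 3^{-2} = 1/9.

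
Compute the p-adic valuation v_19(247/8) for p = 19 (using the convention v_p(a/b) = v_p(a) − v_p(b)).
v_19(247/8) = 1

Factor powers of 19 from the numerator and denominator of the reduced fraction: 247 = 19^1 · 13 and 8 = 19^0 · 8. Apply v_p(a/b) = v_p(a) − v_p(b): v_19(247/8) = 1 − 0 = 1.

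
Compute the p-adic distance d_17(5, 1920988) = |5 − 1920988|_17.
d_17(5, 1920988) = 1/83521

Step 1 — x − y = 5 − 1920988 = -1920983. Step 2 — v_17(-1920983) = 4 (factor: -1920983 = −(17^4 · 23); the sign does not affect v_p). Step 3 — |x − y|_17 = 17^{-4} = 1/83521.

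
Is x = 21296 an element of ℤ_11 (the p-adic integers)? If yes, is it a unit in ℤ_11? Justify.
x ∈ ℤ_11 but not a unit; v_11(x) = 3 > 0

ℤ_11 = {x ∈ ℚ_11 : v_11(x) ≥ 0} and ℤ_11^× = {x ∈ ℤ_11 : v_11(x) = 0}. Here v_11(21296) = v_11(num) − v_11(den) = 3; compare against these criteria.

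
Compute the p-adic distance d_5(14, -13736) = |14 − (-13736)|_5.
d_5(14, -13736) = 1/625

Step 1 — x − y = 14 − (-13736) = 13750. Step 2 — v_5(13750) = 4 (factor: 13750 = (5^4 · 22); the sign does not affect v_p). Step 3 — |x − y|_5 = 5^{-4} = 1/625.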